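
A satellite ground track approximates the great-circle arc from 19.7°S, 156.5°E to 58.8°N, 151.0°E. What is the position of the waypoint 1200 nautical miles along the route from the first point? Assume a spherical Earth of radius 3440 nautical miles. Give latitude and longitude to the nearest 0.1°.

≈ 0.3°N, 155.5°E

Write both endpoints as unit vectors p₁, p₂ with components (cos φ cos λ, cos φ sin λ, sin φ).
The central angle between the endpoints is δ = arccos(p₁·p₂) ≈ 1.372 rad (78.6°). The total great-circle distance is δ·R ≈ 1.372 × 3440 ≈ 4721 nmi, so the target fraction is f = 1200/4721 ≈ 0.254.
Interpolate at f ≈ 0.254 with slerp weights a = sin((1−f)δ)/sin δ ≈ 0.871, b = sin(fδ)/sin δ ≈ 0.349.
p = a·p₁ + b·p₂ ≈ (-0.910, 0.415, 0.005); φ = arcsin(p_z) ≈ 0.26°, λ = atan2(p_y, p_x) ≈ 155.51°.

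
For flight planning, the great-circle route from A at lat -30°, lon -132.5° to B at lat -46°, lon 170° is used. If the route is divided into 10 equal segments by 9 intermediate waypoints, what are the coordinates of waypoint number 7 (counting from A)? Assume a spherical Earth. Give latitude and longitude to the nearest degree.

The haversine formula gives a central angle δ ≈ 0.819 rad (46.9°) between the endpoints.
Interpolate at f = 7/10 with slerp weights a = sin((1−f)δ)/sin δ ≈ 0.333, b = sin(fδ)/sin δ ≈ 0.743.
p = a·p₁ + b·p₂ ≈ (-0.703, -0.123, -0.701); φ = arcsin(p_z) ≈ -44.48°, λ = atan2(p_y, p_x) ≈ -170.07°.

≈ lat -44°, lon -170°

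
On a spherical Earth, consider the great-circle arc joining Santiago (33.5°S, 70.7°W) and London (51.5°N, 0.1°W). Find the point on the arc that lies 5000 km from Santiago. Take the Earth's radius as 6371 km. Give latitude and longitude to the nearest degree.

The haversine formula gives a central angle δ ≈ 1.833 rad (105.0°) between the endpoints. The total great-circle distance is δ·R ≈ 1.833 × 6371 ≈ 11680 km, so the target fraction is f = 5000/11680 ≈ 0.428.
Interpolate at f ≈ 0.428 with slerp weights a = sin((1−f)δ)/sin δ ≈ 0.897, b = sin(fδ)/sin δ ≈ 0.732.
p = a·p₁ + b·p₂ ≈ (0.703, -0.707, 0.077); φ = arcsin(p_z) ≈ 4.44°, λ = atan2(p_y, p_x) ≈ -45.17°.

≈ (4°N, 45°W)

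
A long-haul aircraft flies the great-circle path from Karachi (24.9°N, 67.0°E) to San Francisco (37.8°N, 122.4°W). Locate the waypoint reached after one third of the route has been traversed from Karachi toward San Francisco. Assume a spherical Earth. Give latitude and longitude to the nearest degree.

The haversine formula gives a central angle δ ≈ 2.036 rad (116.7°) between the endpoints.
Interpolate at f = 1/3 with slerp weights a = sin((1−f)δ)/sin δ ≈ 1.094, b = sin(fδ)/sin δ ≈ 0.703.
p = a·p₁ + b·p₂ ≈ (0.090, 0.444, 0.891); φ = arcsin(p_z) ≈ 63.03°, λ = atan2(p_y, p_x) ≈ 78.53°.

≈ (63°N, 79°E)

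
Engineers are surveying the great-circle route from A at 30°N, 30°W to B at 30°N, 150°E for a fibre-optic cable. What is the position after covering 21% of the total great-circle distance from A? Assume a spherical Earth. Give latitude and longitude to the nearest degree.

≈ 55°N, 30°W

From cos δ = sin φ₁ sin φ₂ + cos φ₁ cos φ₂ cos Δλ, the central angle is δ ≈ 2.094 rad (120.0°).
Interpolate at f = 0.21 with slerp weights a = sin((1−f)δ)/sin δ ≈ 1.151, b = sin(fδ)/sin δ ≈ 0.492.
p = a·p₁ + b·p₂ ≈ (0.494, -0.285, 0.821); φ = arcsin(p_z) ≈ 55.20°, λ = atan2(p_y, p_x) ≈ -30.00°.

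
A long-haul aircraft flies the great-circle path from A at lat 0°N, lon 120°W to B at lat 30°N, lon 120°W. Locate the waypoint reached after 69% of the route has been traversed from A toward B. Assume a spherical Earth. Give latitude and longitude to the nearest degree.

Convert each endpoint to a unit vector on the sphere (x = cos φ cos λ, y = cos φ sin λ, z = sin φ).
The central angle between the endpoints is δ = arccos(p₁·p₂) ≈ 0.524 rad (30.0°).
Interpolate at f = 0.69 with slerp weights a = sin((1−f)δ)/sin δ ≈ 0.323, b = sin(fδ)/sin δ ≈ 0.707.
p = a·p₁ + b·p₂ ≈ (-0.468, -0.810, 0.353); φ = arcsin(p_z) ≈ 20.70°, λ = atan2(p_y, p_x) ≈ -120.00°.

≈ lat 21°N, lon 120°W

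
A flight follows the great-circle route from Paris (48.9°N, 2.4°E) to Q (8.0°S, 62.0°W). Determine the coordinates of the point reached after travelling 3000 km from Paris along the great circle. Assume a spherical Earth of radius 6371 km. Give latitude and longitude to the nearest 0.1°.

≈ (33.1°N, 27.0°W)

From cos δ = sin φ₁ sin φ₂ + cos φ₁ cos φ₂ cos Δλ, the central angle is δ ≈ 1.393 rad (79.8°). The total great-circle distance is δ·R ≈ 1.393 × 6371 ≈ 8878 km, so the target fraction is f = 3000/8878 ≈ 0.338.
Interpolate at f ≈ 0.338 with slerp weights a = sin((1−f)δ)/sin δ ≈ 0.810, b = sin(fδ)/sin δ ≈ 0.461.
p = a·p₁ + b·p₂ ≈ (0.746, -0.381, 0.546); φ = arcsin(p_z) ≈ 33.10°, λ = atan2(p_y, p_x) ≈ -27.03°.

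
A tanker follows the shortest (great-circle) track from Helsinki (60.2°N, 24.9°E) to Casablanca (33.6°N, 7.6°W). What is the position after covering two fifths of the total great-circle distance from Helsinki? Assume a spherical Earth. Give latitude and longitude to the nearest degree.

≈ (51°N, 8°E)

Write both endpoints as unit vectors p₁, p₂ with components (cos φ cos λ, cos φ sin λ, sin φ).
The central angle between the endpoints is δ = arccos(p₁·p₂) ≈ 0.593 rad (34.0°).
Interpolate at f = 2/5 with slerp weights a = sin((1−f)δ)/sin δ ≈ 0.623, b = sin(fδ)/sin δ ≈ 0.420.
p = a·p₁ + b·p₂ ≈ (0.628, 0.084, 0.774); φ = arcsin(p_z) ≈ 50.68°, λ = atan2(p_y, p_x) ≈ 7.63°.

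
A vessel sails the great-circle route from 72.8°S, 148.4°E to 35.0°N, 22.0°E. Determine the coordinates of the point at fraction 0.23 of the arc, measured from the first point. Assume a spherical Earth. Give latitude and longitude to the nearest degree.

The haversine formula gives a central angle δ ≈ 2.335 rad (133.8°) between the endpoints.
Interpolate at f = 0.23 with slerp weights a = sin((1−f)δ)/sin δ ≈ 1.349, b = sin(fδ)/sin δ ≈ 0.708.
p = a·p₁ + b·p₂ ≈ (0.198, 0.426, -0.883); φ = arcsin(p_z) ≈ -61.95°, λ = atan2(p_y, p_x) ≈ 65.08°.

≈ 62°S, 65°E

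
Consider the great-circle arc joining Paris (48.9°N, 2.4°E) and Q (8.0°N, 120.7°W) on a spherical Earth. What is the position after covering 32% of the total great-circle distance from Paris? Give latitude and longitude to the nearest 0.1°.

≈ (54.6°N, 52.3°W)

Write both endpoints as unit vectors p₁, p₂ with components (cos φ cos λ, cos φ sin λ, sin φ).
The central angle between the endpoints is δ = arccos(p₁·p₂) ≈ 1.824 rad (104.5°).
Interpolate at f = 0.32 with slerp weights a = sin((1−f)δ)/sin δ ≈ 0.977, b = sin(fδ)/sin δ ≈ 0.569.
p = a·p₁ + b·p₂ ≈ (0.354, -0.458, 0.816); φ = arcsin(p_z) ≈ 54.64°, λ = atan2(p_y, p_x) ≈ -52.29°.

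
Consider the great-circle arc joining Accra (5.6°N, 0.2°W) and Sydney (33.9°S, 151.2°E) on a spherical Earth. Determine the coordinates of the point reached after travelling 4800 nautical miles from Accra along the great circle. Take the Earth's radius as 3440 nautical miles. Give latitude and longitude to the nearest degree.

From cos δ = sin φ₁ sin φ₂ + cos φ₁ cos φ₂ cos Δλ, the central angle is δ ≈ 2.465 rad (141.2°). The total great-circle distance is δ·R ≈ 2.465 × 3440 ≈ 8479 nmi, so the target fraction is f = 4800/8479 ≈ 0.566.
Interpolate at f ≈ 0.566 with slerp weights a = sin((1−f)δ)/sin δ ≈ 1.401, b = sin(fδ)/sin δ ≈ 1.572.
p = a·p₁ + b·p₂ ≈ (0.250, 0.624, -0.740); φ = arcsin(p_z) ≈ -47.76°, λ = atan2(p_y, p_x) ≈ 68.15°.

≈ 48°S, 68°E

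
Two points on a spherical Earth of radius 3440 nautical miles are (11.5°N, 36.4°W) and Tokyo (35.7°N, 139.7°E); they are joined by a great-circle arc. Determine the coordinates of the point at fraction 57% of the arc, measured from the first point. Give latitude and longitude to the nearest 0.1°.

≈ (84.9°N, 18.6°E)

Write both endpoints as unit vectors p₁, p₂ with components (cos φ cos λ, cos φ sin λ, sin φ).
The central angle between the endpoints is δ = arccos(p₁·p₂) ≈ 2.315 rad (132.7°).
Interpolate at f = 0.57 with slerp weights a = sin((1−f)δ)/sin δ ≈ 1.141, b = sin(fδ)/sin δ ≈ 1.317.
p = a·p₁ + b·p₂ ≈ (0.084, 0.028, 0.996); φ = arcsin(p_z) ≈ 84.91°, λ = atan2(p_y, p_x) ≈ 18.62°.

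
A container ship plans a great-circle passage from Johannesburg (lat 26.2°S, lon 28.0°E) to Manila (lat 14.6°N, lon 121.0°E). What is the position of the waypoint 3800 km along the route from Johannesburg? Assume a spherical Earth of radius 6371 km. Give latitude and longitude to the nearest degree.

The haversine formula gives a central angle δ ≈ 1.728 rad (99.0°) between the endpoints. The total great-circle distance is δ·R ≈ 1.728 × 6371 ≈ 11010 km, so the target fraction is f = 3800/11010 ≈ 0.345.
Interpolate at f ≈ 0.345 with slerp weights a = sin((1−f)δ)/sin δ ≈ 0.916, b = sin(fδ)/sin δ ≈ 0.569.
p = a·p₁ + b·p₂ ≈ (0.443, 0.858, -0.261); φ = arcsin(p_z) ≈ -15.15°, λ = atan2(p_y, p_x) ≈ 62.71°.

≈ lat 15°S, lon 63°E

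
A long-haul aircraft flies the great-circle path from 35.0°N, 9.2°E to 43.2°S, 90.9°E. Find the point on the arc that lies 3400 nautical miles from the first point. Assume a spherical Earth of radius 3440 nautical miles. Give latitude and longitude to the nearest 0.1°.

≈ 7.5°S, 48.9°E

From cos δ = sin φ₁ sin φ₂ + cos φ₁ cos φ₂ cos Δλ, the central angle is δ ≈ 1.882 rad (107.8°). The total great-circle distance is δ·R ≈ 1.882 × 3440 ≈ 6475 nmi, so the target fraction is f = 3400/6475 ≈ 0.525.
Interpolate at f ≈ 0.525 with slerp weights a = sin((1−f)δ)/sin δ ≈ 0.819, b = sin(fδ)/sin δ ≈ 0.877.
p = a·p₁ + b·p₂ ≈ (0.652, 0.747, -0.131); φ = arcsin(p_z) ≈ -7.52°, λ = atan2(p_y, p_x) ≈ 48.87°.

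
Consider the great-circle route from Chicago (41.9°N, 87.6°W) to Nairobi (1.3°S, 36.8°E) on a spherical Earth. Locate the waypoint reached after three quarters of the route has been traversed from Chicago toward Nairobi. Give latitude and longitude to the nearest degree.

Convert each endpoint to a unit vector on the sphere (x = cos φ cos λ, y = cos φ sin λ, z = sin φ).
The central angle between the endpoints is δ = arccos(p₁·p₂) ≈ 2.021 rad (115.8°).
Interpolate at f = 3/4 with slerp weights a = sin((1−f)δ)/sin δ ≈ 0.538, b = sin(fδ)/sin δ ≈ 1.109.
p = a·p₁ + b·p₂ ≈ (0.905, 0.264, 0.334); φ = arcsin(p_z) ≈ 19.51°, λ = atan2(p_y, p_x) ≈ 16.29°.

≈ (20°N, 16°E)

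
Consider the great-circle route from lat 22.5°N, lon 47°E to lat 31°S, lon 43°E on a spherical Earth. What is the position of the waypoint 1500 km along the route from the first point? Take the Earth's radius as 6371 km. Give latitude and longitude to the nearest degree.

≈ lat 9°N, lon 46°E

The haversine formula gives a central angle δ ≈ 0.936 rad (53.6°) between the endpoints. The total great-circle distance is δ·R ≈ 0.936 × 6371 ≈ 5964 km, so the target fraction is f = 1500/5964 ≈ 0.252.
Interpolate at f ≈ 0.252 with slerp weights a = sin((1−f)δ)/sin δ ≈ 0.801, b = sin(fδ)/sin δ ≈ 0.290.
p = a·p₁ + b·p₂ ≈ (0.686, 0.710, 0.157); φ = arcsin(p_z) ≈ 9.04°, λ = atan2(p_y, p_x) ≈ 46.00°.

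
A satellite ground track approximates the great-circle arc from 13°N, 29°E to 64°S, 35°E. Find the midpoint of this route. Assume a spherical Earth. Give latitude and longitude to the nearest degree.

≈ 26°S, 31°E

The haversine formula gives a central angle δ ≈ 1.346 rad (77.1°) between the endpoints.
Interpolate at f = 1/2 with slerp weights a = sin((1−f)δ)/sin δ ≈ 0.640, b = sin(fδ)/sin δ ≈ 0.640.
p = a·p₁ + b·p₂ ≈ (0.775, 0.463, -0.431); φ = arcsin(p_z) ≈ -25.53°, λ = atan2(p_y, p_x) ≈ 30.86°.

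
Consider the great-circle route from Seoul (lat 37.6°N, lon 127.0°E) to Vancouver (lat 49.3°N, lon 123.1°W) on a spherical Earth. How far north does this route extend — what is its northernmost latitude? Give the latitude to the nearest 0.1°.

≈ 59.5°N

The great circle lies in the plane with unit normal n̂ = (p₁ × p₂)/|p₁ × p₂|.
Here n̂_z ≈ +0.507; the vertex latitude is φ_max = arccos|n̂_z| ≈ 59.5°.
Check via Clairaut: cos φ_max = |cos φ₁| · sin C = cos(37.6°)·sin(39.8°) ≈ 0.507, again giving ≈ 59.5°.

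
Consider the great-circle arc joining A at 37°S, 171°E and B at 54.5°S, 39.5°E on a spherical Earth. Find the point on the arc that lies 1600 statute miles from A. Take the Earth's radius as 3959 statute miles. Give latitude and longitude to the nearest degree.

≈ 57°S, 153°E

Convert each endpoint to a unit vector on the sphere (x = cos φ cos λ, y = cos φ sin λ, z = sin φ).
The central angle between the endpoints is δ = arccos(p₁·p₂) ≈ 1.387 rad (79.5°). The total great-circle distance is δ·R ≈ 1.387 × 3959 ≈ 5492 mi, so the target fraction is f = 1600/5492 ≈ 0.291.
Interpolate at f ≈ 0.291 with slerp weights a = sin((1−f)δ)/sin δ ≈ 0.846, b = sin(fδ)/sin δ ≈ 0.400.
p = a·p₁ + b·p₂ ≈ (-0.488, 0.253, -0.835); φ = arcsin(p_z) ≈ -56.61°, λ = atan2(p_y, p_x) ≈ 152.57°.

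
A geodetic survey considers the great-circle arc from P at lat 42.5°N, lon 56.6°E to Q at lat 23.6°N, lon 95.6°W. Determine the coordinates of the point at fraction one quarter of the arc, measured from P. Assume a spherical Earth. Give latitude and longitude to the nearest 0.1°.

≈ lat 64.4°N, lon 27.9°E

Write both endpoints as unit vectors p₁, p₂ with components (cos φ cos λ, cos φ sin λ, sin φ).
The central angle between the endpoints is δ = arccos(p₁·p₂) ≈ 1.904 rad (109.1°).
Interpolate at f = 1/4 with slerp weights a = sin((1−f)δ)/sin δ ≈ 1.047, b = sin(fδ)/sin δ ≈ 0.485.
p = a·p₁ + b·p₂ ≈ (0.382, 0.202, 0.902); φ = arcsin(p_z) ≈ 64.40°, λ = atan2(p_y, p_x) ≈ 27.94°.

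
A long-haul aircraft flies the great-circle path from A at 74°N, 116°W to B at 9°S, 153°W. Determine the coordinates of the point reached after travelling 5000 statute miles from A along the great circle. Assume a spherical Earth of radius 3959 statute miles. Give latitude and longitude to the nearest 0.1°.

≈ 4.6°N, 150.7°W

Convert each endpoint to a unit vector on the sphere (x = cos φ cos λ, y = cos φ sin λ, z = sin φ).
The central angle between the endpoints is δ = arccos(p₁·p₂) ≈ 1.504 rad (86.2°). The total great-circle distance is δ·R ≈ 1.504 × 3959 ≈ 5953 mi, so the target fraction is f = 5000/5953 ≈ 0.840.
Interpolate at f ≈ 0.840 with slerp weights a = sin((1−f)δ)/sin δ ≈ 0.239, b = sin(fδ)/sin δ ≈ 0.955.
p = a·p₁ + b·p₂ ≈ (-0.869, -0.487, 0.080); φ = arcsin(p_z) ≈ 4.61°, λ = atan2(p_y, p_x) ≈ -150.72°.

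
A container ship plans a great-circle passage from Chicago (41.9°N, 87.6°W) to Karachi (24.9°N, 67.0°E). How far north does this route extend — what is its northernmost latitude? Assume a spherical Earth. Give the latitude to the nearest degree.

≈ 72°N

The great circle lies in the plane with unit normal n̂ = (p₁ × p₂)/|p₁ × p₂|.
Here n̂_z ≈ +0.307; the vertex latitude is φ_max = arccos|n̂_z| ≈ 72.1°.
Check via Clairaut: cos φ_max = |cos φ₁| · sin C = cos(41.9°)·sin(24.3°) ≈ 0.307, again giving ≈ 72.1°.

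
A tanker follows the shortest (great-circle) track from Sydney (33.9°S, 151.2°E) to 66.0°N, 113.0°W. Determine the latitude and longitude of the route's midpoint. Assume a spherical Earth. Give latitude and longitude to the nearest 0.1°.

≈ 21.9°N, 178.4°E

Convert each endpoint to a unit vector on the sphere (x = cos φ cos λ, y = cos φ sin λ, z = sin φ).
The central angle between the endpoints is δ = arccos(p₁·p₂) ≈ 2.146 rad (122.9°).
Interpolate at f = 1/2 with slerp weights a = sin((1−f)δ)/sin δ ≈ 1.047, b = sin(fδ)/sin δ ≈ 1.047.
p = a·p₁ + b·p₂ ≈ (-0.928, 0.027, 0.372); φ = arcsin(p_z) ≈ 21.87°, λ = atan2(p_y, p_x) ≈ 178.35°.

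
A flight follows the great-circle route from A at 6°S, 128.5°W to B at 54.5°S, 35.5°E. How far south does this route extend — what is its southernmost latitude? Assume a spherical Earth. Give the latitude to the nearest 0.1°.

The great circle lies in the plane with unit normal n̂ = (p₁ × p₂)/|p₁ × p₂|.
Here n̂_z ≈ +0.180; the vertex latitude is φ_max = arccos|n̂_z| ≈ 79.6°.

≈ 79.6°S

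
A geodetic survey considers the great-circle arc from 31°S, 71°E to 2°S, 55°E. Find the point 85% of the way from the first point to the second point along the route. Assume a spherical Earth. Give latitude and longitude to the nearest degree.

Write both endpoints as unit vectors p₁, p₂ with components (cos φ cos λ, cos φ sin λ, sin φ).
The central angle between the endpoints is δ = arccos(p₁·p₂) ≈ 0.571 rad (32.7°).
Interpolate at f = 0.85 with slerp weights a = sin((1−f)δ)/sin δ ≈ 0.158, b = sin(fδ)/sin δ ≈ 0.863.
p = a·p₁ + b·p₂ ≈ (0.539, 0.835, -0.112); φ = arcsin(p_z) ≈ -6.41°, λ = atan2(p_y, p_x) ≈ 57.16°.

≈ 6°S, 57°E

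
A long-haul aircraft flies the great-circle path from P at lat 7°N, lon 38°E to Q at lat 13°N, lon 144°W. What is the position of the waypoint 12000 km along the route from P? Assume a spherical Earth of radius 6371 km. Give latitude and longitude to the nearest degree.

The haversine formula gives a central angle δ ≈ 2.791 rad (159.9°) between the endpoints. The total great-circle distance is δ·R ≈ 2.791 × 6371 ≈ 17780 km, so the target fraction is f = 12000/17780 ≈ 0.675.
Interpolate at f ≈ 0.675 with slerp weights a = sin((1−f)δ)/sin δ ≈ 2.293, b = sin(fδ)/sin δ ≈ 2.769.
p = a·p₁ + b·p₂ ≈ (-0.390, -0.185, 0.902); φ = arcsin(p_z) ≈ 64.46°, λ = atan2(p_y, p_x) ≈ -154.61°.

≈ lat 64°N, lon 155°W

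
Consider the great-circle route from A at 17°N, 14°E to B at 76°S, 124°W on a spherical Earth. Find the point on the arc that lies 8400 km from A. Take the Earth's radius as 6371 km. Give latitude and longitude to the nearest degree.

The haversine formula gives a central angle δ ≈ 2.044 rad (117.1°) between the endpoints. The total great-circle distance is δ·R ≈ 2.044 × 6371 ≈ 13021 km, so the target fraction is f = 8400/13021 ≈ 0.645.
Interpolate at f ≈ 0.645 with slerp weights a = sin((1−f)δ)/sin δ ≈ 0.745, b = sin(fδ)/sin δ ≈ 1.088.
p = a·p₁ + b·p₂ ≈ (0.544, -0.046, -0.838); φ = arcsin(p_z) ≈ -56.89°, λ = atan2(p_y, p_x) ≈ -4.80°.

≈ 57°S, 5°W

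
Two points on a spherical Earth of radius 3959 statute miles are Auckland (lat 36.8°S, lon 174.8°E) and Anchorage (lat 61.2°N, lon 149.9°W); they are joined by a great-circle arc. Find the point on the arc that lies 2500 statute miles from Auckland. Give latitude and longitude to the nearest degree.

Write both endpoints as unit vectors p₁, p₂ with components (cos φ cos λ, cos φ sin λ, sin φ).
The central angle between the endpoints is δ = arccos(p₁·p₂) ≈ 1.782 rad (102.1°). The total great-circle distance is δ·R ≈ 1.782 × 3959 ≈ 7057 mi, so the target fraction is f = 2500/7057 ≈ 0.354.
Interpolate at f ≈ 0.354 with slerp weights a = sin((1−f)δ)/sin δ ≈ 0.934, b = sin(fδ)/sin δ ≈ 0.604.
p = a·p₁ + b·p₂ ≈ (-0.996, -0.078, -0.030); φ = arcsin(p_z) ≈ -1.74°, λ = atan2(p_y, p_x) ≈ -175.52°.

≈ lat 2°S, lon 176°W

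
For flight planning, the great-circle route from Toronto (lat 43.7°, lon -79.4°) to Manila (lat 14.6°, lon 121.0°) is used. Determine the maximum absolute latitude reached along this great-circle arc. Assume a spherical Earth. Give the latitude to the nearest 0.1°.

≈ 73.8°

The great circle lies in the plane with unit normal n̂ = (p₁ × p₂)/|p₁ × p₂|.
Here n̂_z ≈ -0.278; the vertex latitude is φ_max = arccos|n̂_z| ≈ 73.8°.
Check via Clairaut: cos φ_max = |cos φ₁| · sin C = cos(43.7°)·sin(22.6°) ≈ 0.278, again giving ≈ 73.8°.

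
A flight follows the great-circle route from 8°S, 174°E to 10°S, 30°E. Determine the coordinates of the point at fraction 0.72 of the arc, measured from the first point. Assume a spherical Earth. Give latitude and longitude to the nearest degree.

Write both endpoints as unit vectors p₁, p₂ with components (cos φ cos λ, cos φ sin λ, sin φ).
The central angle between the endpoints is δ = arccos(p₁·p₂) ≈ 2.442 rad (139.9°).
Interpolate at f = 0.72 with slerp weights a = sin((1−f)δ)/sin δ ≈ 0.980, b = sin(fδ)/sin δ ≈ 1.525.
p = a·p₁ + b·p₂ ≈ (0.335, 0.852, -0.401); φ = arcsin(p_z) ≈ -23.66°, λ = atan2(p_y, p_x) ≈ 68.53°.

≈ 24°S, 69°E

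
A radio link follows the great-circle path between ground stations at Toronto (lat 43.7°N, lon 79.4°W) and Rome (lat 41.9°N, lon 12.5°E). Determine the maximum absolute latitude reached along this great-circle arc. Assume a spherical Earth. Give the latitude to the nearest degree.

The great circle lies in the plane with unit normal n̂ = (p₁ × p₂)/|p₁ × p₂|.
Here n̂_z ≈ +0.600; the vertex latitude is φ_max = arccos|n̂_z| ≈ 53.1°.

≈ 53°N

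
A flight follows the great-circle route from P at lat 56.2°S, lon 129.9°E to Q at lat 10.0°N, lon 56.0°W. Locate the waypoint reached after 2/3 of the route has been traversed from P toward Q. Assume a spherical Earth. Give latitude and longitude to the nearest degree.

≈ lat 34°S, lon 60°W

Write both endpoints as unit vectors p₁, p₂ with components (cos φ cos λ, cos φ sin λ, sin φ).
The central angle between the endpoints is δ = arccos(p₁·p₂) ≈ 2.331 rad (133.6°).
Interpolate at f = 2/3 with slerp weights a = sin((1−f)δ)/sin δ ≈ 0.968, b = sin(fδ)/sin δ ≈ 1.380.
p = a·p₁ + b·p₂ ≈ (0.415, -0.714, -0.565); φ = arcsin(p_z) ≈ -34.37°, λ = atan2(p_y, p_x) ≈ -59.84°.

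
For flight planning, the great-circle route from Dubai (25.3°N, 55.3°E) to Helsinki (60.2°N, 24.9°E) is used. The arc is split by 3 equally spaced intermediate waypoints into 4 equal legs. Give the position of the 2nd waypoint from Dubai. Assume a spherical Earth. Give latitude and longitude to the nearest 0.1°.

The haversine formula gives a central angle δ ≈ 0.710 rad (40.7°) between the endpoints.
Interpolate at f = 2/4 with slerp weights a = sin((1−f)δ)/sin δ ≈ 0.533, b = sin(fδ)/sin δ ≈ 0.533.
p = a·p₁ + b·p₂ ≈ (0.515, 0.508, 0.691); φ = arcsin(p_z) ≈ 43.68°, λ = atan2(p_y, p_x) ≈ 44.61°.

≈ 43.7°N, 44.6°E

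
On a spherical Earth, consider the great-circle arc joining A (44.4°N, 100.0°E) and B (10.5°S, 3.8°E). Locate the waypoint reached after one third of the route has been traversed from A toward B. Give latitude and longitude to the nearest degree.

Write both endpoints as unit vectors p₁, p₂ with components (cos φ cos λ, cos φ sin λ, sin φ).
The central angle between the endpoints is δ = arccos(p₁·p₂) ≈ 1.776 rad (101.7°).
Interpolate at f = 1/3 with slerp weights a = sin((1−f)δ)/sin δ ≈ 0.946, b = sin(fδ)/sin δ ≈ 0.570.
p = a·p₁ + b·p₂ ≈ (0.442, 0.703, 0.558); φ = arcsin(p_z) ≈ 33.91°, λ = atan2(p_y, p_x) ≈ 57.84°.

≈ (34°N, 58°E)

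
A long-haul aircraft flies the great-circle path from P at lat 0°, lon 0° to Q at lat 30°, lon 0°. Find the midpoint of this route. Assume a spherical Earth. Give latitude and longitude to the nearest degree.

From cos δ = sin φ₁ sin φ₂ + cos φ₁ cos φ₂ cos Δλ, the central angle is δ ≈ 0.524 rad (30.0°).
Interpolate at f = 1/2 with slerp weights a = sin((1−f)δ)/sin δ ≈ 0.518, b = sin(fδ)/sin δ ≈ 0.518.
p = a·p₁ + b·p₂ ≈ (0.966, 0.000, 0.259); φ = arcsin(p_z) ≈ 15.00°, λ = atan2(p_y, p_x) ≈ 0.00°.

≈ lat 15°, lon 0°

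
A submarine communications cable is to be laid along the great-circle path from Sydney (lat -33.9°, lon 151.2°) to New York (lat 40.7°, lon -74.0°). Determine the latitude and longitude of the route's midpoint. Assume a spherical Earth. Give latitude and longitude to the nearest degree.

≈ lat 9°, lon -148°

Convert each endpoint to a unit vector on the sphere (x = cos φ cos λ, y = cos φ sin λ, z = sin φ).
The central angle between the endpoints is δ = arccos(p₁·p₂) ≈ 2.510 rad (143.8°).
Interpolate at f = 1/2 with slerp weights a = sin((1−f)δ)/sin δ ≈ 1.610, b = sin(fδ)/sin δ ≈ 1.610.
p = a·p₁ + b·p₂ ≈ (-0.835, -0.530, 0.152); φ = arcsin(p_z) ≈ 8.74°, λ = atan2(p_y, p_x) ≈ -147.61°.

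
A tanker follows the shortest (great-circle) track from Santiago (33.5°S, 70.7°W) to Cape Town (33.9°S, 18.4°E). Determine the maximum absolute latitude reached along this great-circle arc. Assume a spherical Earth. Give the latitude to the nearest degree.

≈ 43°S

The great circle lies in the plane with unit normal n̂ = (p₁ × p₂)/|p₁ × p₂|.
Here n̂_z ≈ +0.730; the vertex latitude is φ_max = arccos|n̂_z| ≈ 43.1°.
Check via Clairaut: cos φ_max = |cos φ₁| · sin C = cos(33.5°)·sin(118.9°) ≈ 0.730, again giving ≈ 43.1°.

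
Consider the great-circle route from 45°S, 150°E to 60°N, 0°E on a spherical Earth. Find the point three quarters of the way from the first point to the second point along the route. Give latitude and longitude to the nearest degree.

The haversine formula gives a central angle δ ≈ 2.735 rad (156.7°) between the endpoints.
Interpolate at f = 3/4 with slerp weights a = sin((1−f)δ)/sin δ ≈ 1.598, b = sin(fδ)/sin δ ≈ 2.243.
p = a·p₁ + b·p₂ ≈ (0.143, 0.565, 0.813); φ = arcsin(p_z) ≈ 54.35°, λ = atan2(p_y, p_x) ≈ 75.81°.

≈ 54°N, 76°E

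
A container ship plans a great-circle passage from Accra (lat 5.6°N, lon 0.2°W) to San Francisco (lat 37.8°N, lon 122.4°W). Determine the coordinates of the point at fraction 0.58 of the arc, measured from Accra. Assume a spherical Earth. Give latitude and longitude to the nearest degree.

≈ lat 42°N, lon 61°W

Convert each endpoint to a unit vector on the sphere (x = cos φ cos λ, y = cos φ sin λ, z = sin φ).
The central angle between the endpoints is δ = arccos(p₁·p₂) ≈ 1.938 rad (111.1°).
Interpolate at f = 0.58 with slerp weights a = sin((1−f)δ)/sin δ ≈ 0.779, b = sin(fδ)/sin δ ≈ 0.966.
p = a·p₁ + b·p₂ ≈ (0.366, -0.647, 0.668); φ = arcsin(p_z) ≈ 41.94°, λ = atan2(p_y, p_x) ≈ -60.51°.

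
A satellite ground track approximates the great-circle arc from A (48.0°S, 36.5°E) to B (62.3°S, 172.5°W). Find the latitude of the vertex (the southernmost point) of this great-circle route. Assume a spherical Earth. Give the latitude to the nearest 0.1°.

≈ 80.6°S

The great circle lies in the plane with unit normal n̂ = (p₁ × p₂)/|p₁ × p₂|.
Here n̂_z ≈ +0.163; the vertex latitude is φ_max = arccos|n̂_z| ≈ 80.6°.
Check via Clairaut: cos φ_max = |cos φ₁| · sin C = cos(48.0°)·sin(165.9°) ≈ 0.163, again giving ≈ 80.6°.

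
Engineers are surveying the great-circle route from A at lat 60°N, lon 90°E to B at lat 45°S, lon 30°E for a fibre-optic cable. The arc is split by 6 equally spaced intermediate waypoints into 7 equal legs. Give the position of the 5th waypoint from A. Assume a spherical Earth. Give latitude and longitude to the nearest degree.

Convert each endpoint to a unit vector on the sphere (x = cos φ cos λ, y = cos φ sin λ, z = sin φ).
The central angle between the endpoints is δ = arccos(p₁·p₂) ≈ 2.021 rad (115.8°).
Interpolate at f = 5/7 with slerp weights a = sin((1−f)δ)/sin δ ≈ 0.607, b = sin(fδ)/sin δ ≈ 1.102.
p = a·p₁ + b·p₂ ≈ (0.675, 0.693, -0.254); φ = arcsin(p_z) ≈ -14.71°, λ = atan2(p_y, p_x) ≈ 45.76°.

≈ lat 15°S, lon 46°E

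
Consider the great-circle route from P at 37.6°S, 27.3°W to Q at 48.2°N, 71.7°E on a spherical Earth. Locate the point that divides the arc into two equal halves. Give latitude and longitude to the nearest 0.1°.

≈ 8.1°N, 16.4°E

Write both endpoints as unit vectors p₁, p₂ with components (cos φ cos λ, cos φ sin λ, sin φ).
The central angle between the endpoints is δ = arccos(p₁·p₂) ≈ 2.138 rad (122.5°).
Interpolate at f = 1/2 with slerp weights a = sin((1−f)δ)/sin δ ≈ 1.040, b = sin(fδ)/sin δ ≈ 1.040.
p = a·p₁ + b·p₂ ≈ (0.950, 0.280, 0.141); φ = arcsin(p_z) ≈ 8.09°, λ = atan2(p_y, p_x) ≈ 16.44°.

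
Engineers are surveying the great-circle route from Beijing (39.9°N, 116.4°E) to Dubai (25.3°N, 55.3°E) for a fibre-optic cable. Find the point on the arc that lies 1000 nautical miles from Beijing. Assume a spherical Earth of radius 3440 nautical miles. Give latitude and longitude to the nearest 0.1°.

Write both endpoints as unit vectors p₁, p₂ with components (cos φ cos λ, cos φ sin λ, sin φ).
The central angle between the endpoints is δ = arccos(p₁·p₂) ≈ 0.916 rad (52.5°). The total great-circle distance is δ·R ≈ 0.916 × 3440 ≈ 3150 nmi, so the target fraction is f = 1000/3150 ≈ 0.317.
Interpolate at f ≈ 0.317 with slerp weights a = sin((1−f)δ)/sin δ ≈ 0.738, b = sin(fδ)/sin δ ≈ 0.361.
p = a·p₁ + b·p₂ ≈ (-0.066, 0.776, 0.628); φ = arcsin(p_z) ≈ 38.88°, λ = atan2(p_y, p_x) ≈ 94.84°.

≈ 38.9°N, 94.8°E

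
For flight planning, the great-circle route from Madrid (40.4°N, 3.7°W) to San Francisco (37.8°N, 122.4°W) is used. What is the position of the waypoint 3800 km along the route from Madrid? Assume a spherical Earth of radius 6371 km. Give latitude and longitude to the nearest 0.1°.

≈ 57.4°N, 50.4°W

Write both endpoints as unit vectors p₁, p₂ with components (cos φ cos λ, cos φ sin λ, sin φ).
The central angle between the endpoints is δ = arccos(p₁·p₂) ≈ 1.462 rad (83.8°). The total great-circle distance is δ·R ≈ 1.462 × 6371 ≈ 9316 km, so the target fraction is f = 3800/9316 ≈ 0.408.
Interpolate at f ≈ 0.408 with slerp weights a = sin((1−f)δ)/sin δ ≈ 0.766, b = sin(fδ)/sin δ ≈ 0.565.
p = a·p₁ + b·p₂ ≈ (0.343, -0.415, 0.843); φ = arcsin(p_z) ≈ 57.44°, λ = atan2(p_y, p_x) ≈ -50.40°.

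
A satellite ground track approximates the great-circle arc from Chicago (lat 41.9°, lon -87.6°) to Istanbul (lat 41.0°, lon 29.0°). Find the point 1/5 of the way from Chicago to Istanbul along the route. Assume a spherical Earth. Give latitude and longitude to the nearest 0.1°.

Convert each endpoint to a unit vector on the sphere (x = cos φ cos λ, y = cos φ sin λ, z = sin φ).
The central angle between the endpoints is δ = arccos(p₁·p₂) ≈ 1.383 rad (79.2°).
Interpolate at f = 1/5 with slerp weights a = sin((1−f)δ)/sin δ ≈ 0.910, b = sin(fδ)/sin δ ≈ 0.278.
p = a·p₁ + b·p₂ ≈ (0.212, -0.575, 0.790); φ = arcsin(p_z) ≈ 52.20°, λ = atan2(p_y, p_x) ≈ -69.78°.

≈ lat 52.2°, lon -69.8°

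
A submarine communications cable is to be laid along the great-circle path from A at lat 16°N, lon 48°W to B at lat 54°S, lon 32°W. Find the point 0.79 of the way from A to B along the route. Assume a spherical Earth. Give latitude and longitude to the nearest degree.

Convert each endpoint to a unit vector on the sphere (x = cos φ cos λ, y = cos φ sin λ, z = sin φ).
The central angle between the endpoints is δ = arccos(p₁·p₂) ≈ 1.245 rad (71.3°).
Interpolate at f = 0.79 with slerp weights a = sin((1−f)δ)/sin δ ≈ 0.273, b = sin(fδ)/sin δ ≈ 0.879.
p = a·p₁ + b·p₂ ≈ (0.613, -0.469, -0.636); φ = arcsin(p_z) ≈ -39.47°, λ = atan2(p_y, p_x) ≈ -37.37°.

≈ lat 39°S, lon 37°W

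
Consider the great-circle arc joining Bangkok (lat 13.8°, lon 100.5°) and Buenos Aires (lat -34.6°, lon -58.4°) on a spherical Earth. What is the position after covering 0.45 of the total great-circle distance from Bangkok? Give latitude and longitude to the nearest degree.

≈ lat -38°, lon 53°

Convert each endpoint to a unit vector on the sphere (x = cos φ cos λ, y = cos φ sin λ, z = sin φ).
The central angle between the endpoints is δ = arccos(p₁·p₂) ≈ 2.649 rad (151.8°).
Interpolate at f = 0.45 with slerp weights a = sin((1−f)δ)/sin δ ≈ 2.102, b = sin(fδ)/sin δ ≈ 1.966.
p = a·p₁ + b·p₂ ≈ (0.476, 0.629, -0.615); φ = arcsin(p_z) ≈ -37.94°, λ = atan2(p_y, p_x) ≈ 52.89°.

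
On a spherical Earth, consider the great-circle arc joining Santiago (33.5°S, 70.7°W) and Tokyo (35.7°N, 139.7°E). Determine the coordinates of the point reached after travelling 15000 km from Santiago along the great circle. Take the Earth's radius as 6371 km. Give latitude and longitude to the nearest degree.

≈ 32°N, 164°E

Convert each endpoint to a unit vector on the sphere (x = cos φ cos λ, y = cos φ sin λ, z = sin φ).
The central angle between the endpoints is δ = arccos(p₁·p₂) ≈ 2.705 rad (155.0°). The total great-circle distance is δ·R ≈ 2.705 × 6371 ≈ 17233 km, so the target fraction is f = 15000/17233 ≈ 0.870.
Interpolate at f ≈ 0.870 with slerp weights a = sin((1−f)δ)/sin δ ≈ 0.812, b = sin(fδ)/sin δ ≈ 1.675.
p = a·p₁ + b·p₂ ≈ (-0.814, 0.241, 0.529); φ = arcsin(p_z) ≈ 31.96°, λ = atan2(p_y, p_x) ≈ 163.51°.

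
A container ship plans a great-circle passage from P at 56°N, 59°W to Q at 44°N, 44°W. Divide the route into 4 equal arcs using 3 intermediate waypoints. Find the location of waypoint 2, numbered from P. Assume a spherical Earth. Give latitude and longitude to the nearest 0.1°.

Convert each endpoint to a unit vector on the sphere (x = cos φ cos λ, y = cos φ sin λ, z = sin φ).
The central angle between the endpoints is δ = arccos(p₁·p₂) ≈ 0.267 rad (15.3°).
Interpolate at f = 2/4 with slerp weights a = sin((1−f)δ)/sin δ ≈ 0.505, b = sin(fδ)/sin δ ≈ 0.505.
p = a·p₁ + b·p₂ ≈ (0.406, -0.494, 0.769); φ = arcsin(p_z) ≈ 50.24°, λ = atan2(p_y, p_x) ≈ -50.56°.

≈ 50.2°N, 50.6°W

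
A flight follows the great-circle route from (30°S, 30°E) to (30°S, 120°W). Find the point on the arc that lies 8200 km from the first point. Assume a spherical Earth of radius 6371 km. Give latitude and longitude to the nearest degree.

Convert each endpoint to a unit vector on the sphere (x = cos φ cos λ, y = cos φ sin λ, z = sin φ).
The central angle between the endpoints is δ = arccos(p₁·p₂) ≈ 1.982 rad (113.5°). The total great-circle distance is δ·R ≈ 1.982 × 6371 ≈ 12626 km, so the target fraction is f = 8200/12626 ≈ 0.649.
Interpolate at f ≈ 0.649 with slerp weights a = sin((1−f)δ)/sin δ ≈ 0.698, b = sin(fδ)/sin δ ≈ 1.047.
p = a·p₁ + b·p₂ ≈ (0.070, -0.483, -0.873); φ = arcsin(p_z) ≈ -60.78°, λ = atan2(p_y, p_x) ≈ -81.72°.

≈ (61°S, 82°W)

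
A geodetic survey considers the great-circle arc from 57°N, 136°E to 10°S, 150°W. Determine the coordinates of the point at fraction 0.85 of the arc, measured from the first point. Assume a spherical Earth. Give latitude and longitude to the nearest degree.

≈ 2°N, 157°W

Convert each endpoint to a unit vector on the sphere (x = cos φ cos λ, y = cos φ sin λ, z = sin φ).
The central angle between the endpoints is δ = arccos(p₁·p₂) ≈ 1.569 rad (89.9°).
Interpolate at f = 0.85 with slerp weights a = sin((1−f)δ)/sin δ ≈ 0.233, b = sin(fδ)/sin δ ≈ 0.972.
p = a·p₁ + b·p₂ ≈ (-0.920, -0.390, 0.027); φ = arcsin(p_z) ≈ 1.53°, λ = atan2(p_y, p_x) ≈ -157.01°.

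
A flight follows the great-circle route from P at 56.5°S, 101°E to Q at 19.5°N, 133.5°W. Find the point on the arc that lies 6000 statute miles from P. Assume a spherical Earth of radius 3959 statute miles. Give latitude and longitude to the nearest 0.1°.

Convert each endpoint to a unit vector on the sphere (x = cos φ cos λ, y = cos φ sin λ, z = sin φ).
The central angle between the endpoints is δ = arccos(p₁·p₂) ≈ 2.190 rad (125.5°). The total great-circle distance is δ·R ≈ 2.190 × 3959 ≈ 8671 mi, so the target fraction is f = 6000/8671 ≈ 0.692.
Interpolate at f ≈ 0.692 with slerp weights a = sin((1−f)δ)/sin δ ≈ 0.767, b = sin(fδ)/sin δ ≈ 1.226.
p = a·p₁ + b·p₂ ≈ (-0.876, -0.423, -0.230); φ = arcsin(p_z) ≈ -13.31°, λ = atan2(p_y, p_x) ≈ -154.24°.

≈ 13.3°S, 154.2°W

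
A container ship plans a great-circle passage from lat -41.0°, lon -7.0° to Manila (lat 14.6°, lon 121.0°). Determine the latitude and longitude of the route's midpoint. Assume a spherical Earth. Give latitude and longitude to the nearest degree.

≈ lat -27°, lon 71°

Write both endpoints as unit vectors p₁, p₂ with components (cos φ cos λ, cos φ sin λ, sin φ).
The central angle between the endpoints is δ = arccos(p₁·p₂) ≈ 2.233 rad (128.0°).
Interpolate at f = 1/2 with slerp weights a = sin((1−f)δ)/sin δ ≈ 1.140, b = sin(fδ)/sin δ ≈ 1.140.
p = a·p₁ + b·p₂ ≈ (0.286, 0.840, -0.460); φ = arcsin(p_z) ≈ -27.41°, λ = atan2(p_y, p_x) ≈ 71.23°.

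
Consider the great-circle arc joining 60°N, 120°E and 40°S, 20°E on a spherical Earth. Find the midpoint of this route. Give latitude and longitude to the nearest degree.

≈ 15°N, 56°E

Convert each endpoint to a unit vector on the sphere (x = cos φ cos λ, y = cos φ sin λ, z = sin φ).
The central angle between the endpoints is δ = arccos(p₁·p₂) ≈ 2.244 rad (128.5°).
Interpolate at f = 1/2 with slerp weights a = sin((1−f)δ)/sin δ ≈ 1.152, b = sin(fδ)/sin δ ≈ 1.152.
p = a·p₁ + b·p₂ ≈ (0.541, 0.801, 0.257); φ = arcsin(p_z) ≈ 14.90°, λ = atan2(p_y, p_x) ≈ 55.94°.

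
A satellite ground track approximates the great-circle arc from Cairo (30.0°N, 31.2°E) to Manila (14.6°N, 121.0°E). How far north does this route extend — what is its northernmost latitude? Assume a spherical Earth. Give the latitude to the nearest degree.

≈ 32°N

The great circle lies in the plane with unit normal n̂ = (p₁ × p₂)/|p₁ × p₂|.
Here n̂_z ≈ +0.845; the vertex latitude is φ_max = arccos|n̂_z| ≈ 32.3°.
Check via Clairaut: cos φ_max = |cos φ₁| · sin C = cos(30.0°)·sin(77.4°) ≈ 0.845, again giving ≈ 32.3°.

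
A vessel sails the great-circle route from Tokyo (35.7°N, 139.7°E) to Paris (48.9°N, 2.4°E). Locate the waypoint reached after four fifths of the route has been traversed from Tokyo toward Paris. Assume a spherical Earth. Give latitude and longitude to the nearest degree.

≈ 62°N, 23°E

The haversine formula gives a central angle δ ≈ 1.523 rad (87.3°) between the endpoints.
Interpolate at f = 4/5 with slerp weights a = sin((1−f)δ)/sin δ ≈ 0.300, b = sin(fδ)/sin δ ≈ 0.940.
p = a·p₁ + b·p₂ ≈ (0.431, 0.184, 0.883); φ = arcsin(p_z) ≈ 62.05°, λ = atan2(p_y, p_x) ≈ 23.07°.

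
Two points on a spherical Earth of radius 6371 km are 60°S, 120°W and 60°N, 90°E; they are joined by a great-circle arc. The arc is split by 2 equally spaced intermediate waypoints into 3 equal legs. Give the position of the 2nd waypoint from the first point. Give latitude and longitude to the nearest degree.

Write both endpoints as unit vectors p₁, p₂ with components (cos φ cos λ, cos φ sin λ, sin φ).
The central angle between the endpoints is δ = arccos(p₁·p₂) ≈ 2.882 rad (165.1°).
Interpolate at f = 2/3 with slerp weights a = sin((1−f)δ)/sin δ ≈ 3.193, b = sin(fδ)/sin δ ≈ 3.659.
p = a·p₁ + b·p₂ ≈ (-0.798, 0.447, 0.404); φ = arcsin(p_z) ≈ 23.80°, λ = atan2(p_y, p_x) ≈ 150.76°.

≈ 24°N, 151°E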